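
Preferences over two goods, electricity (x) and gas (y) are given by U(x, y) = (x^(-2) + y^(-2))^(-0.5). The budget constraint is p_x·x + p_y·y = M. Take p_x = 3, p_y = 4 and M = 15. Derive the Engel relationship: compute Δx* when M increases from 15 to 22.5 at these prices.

Δx* = 1.1305

MU_x ∝ x^(-3), MU_y ∝ y^(-3), so MRS = (y/x)^(3) = p_x/p_y.
Solve for the ratio: y/x = [p_x/p_y]^(1/3).
With the ratio pinned down, the budget gives x* = M/(p_x + p_y·(y/x)) and y* = (y/x)·x*.
Numerically y/x = 0.90856, so x* = 15/(3 + 4·0.90856) = 2.261.
At M' = 22.5: x* = 3.3915. Change: 3.3915 − 2.261 = 1.1305.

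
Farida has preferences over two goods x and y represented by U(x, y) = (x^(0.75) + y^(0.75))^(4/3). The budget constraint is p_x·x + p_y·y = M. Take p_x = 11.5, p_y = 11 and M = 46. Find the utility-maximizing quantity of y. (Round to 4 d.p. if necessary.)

y* = 2.2301

Substitute y = (y/x)·x into the budget: x* = M/(p_x + p_y·(y/x)).
Numerically y/x = 1.194595, so x* = 46/(11.5 + 11·1.194595) = 1.8668 and y* = 1.194595·1.8668 = 2.2301.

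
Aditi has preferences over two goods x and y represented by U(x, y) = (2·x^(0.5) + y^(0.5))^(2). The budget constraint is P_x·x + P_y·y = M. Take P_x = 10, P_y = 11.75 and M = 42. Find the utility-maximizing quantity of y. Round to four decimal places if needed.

MU_x ∝ 2·x^(-0.5), MU_y ∝ y^(-0.5), so MRS = 2·(y/x)^(0.5) = P_x/P_y.
Hence y/x = ((1/2)·P_x/P_y)^(1/(0.5)), i.e. raised to the 2 power.
Substitute y = (y/x)·x into the budget: x* = M/(P_x + P_y·(y/x)).
Numerically y/x = 0.181077, so x* = 42/(10 + 11.75·0.181077) = 3.4632 and y* = 0.181077·3.4632 = 0.6271.

y* = 0.6271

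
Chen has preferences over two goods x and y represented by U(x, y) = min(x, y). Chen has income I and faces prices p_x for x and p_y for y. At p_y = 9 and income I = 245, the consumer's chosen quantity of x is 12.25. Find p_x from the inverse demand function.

p_x = 11

With perfect complements, no substitution: consume in ratio x:y = 1:1.
Budget: p_x·x + p_y·x = I, so (p_x + p_y)·x = I.
Demand: x*(p_x,p_y,I) = I/(p_x + p_y), y* = I/(p_x + p_y).
Set x* = 12.25 in the demand function and solve for p_x: p_x = 11.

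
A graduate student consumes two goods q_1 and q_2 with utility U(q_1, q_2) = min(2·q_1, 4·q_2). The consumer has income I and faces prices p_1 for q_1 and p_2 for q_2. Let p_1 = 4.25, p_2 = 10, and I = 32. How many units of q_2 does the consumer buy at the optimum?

Leontief preferences: the optimum is at the kink where q_1/4 = q_2/2, i.e. q_2 = (1/2)·q_1.
Budget: p_1·q_1 + p_2·(1/2)·q_1 = I, so (4·p_1 + 2·p_2)·q_1 = 4·I.
Demand: q_1*(p_1,p_2,I) = 4·I/(4·p_1 + 2·p_2), q_2* = 2·I/(4·p_1 + 2·p_2).
Here 4·4.25 + 2·10 = 37, giving q_2* = 1.7297.

q_2* = 1.7297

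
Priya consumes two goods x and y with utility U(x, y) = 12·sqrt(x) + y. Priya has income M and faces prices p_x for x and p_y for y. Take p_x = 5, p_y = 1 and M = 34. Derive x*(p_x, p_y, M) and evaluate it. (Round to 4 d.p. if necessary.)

Solve: √x = 6·p_y/p_x, so x*(p_x,p_y) = (6·p_y/p_x)², and y* = (M − p_x·x*)/p_y.
Plugging in: x* = (6·1/5)² = 1.44.

x* = 1.44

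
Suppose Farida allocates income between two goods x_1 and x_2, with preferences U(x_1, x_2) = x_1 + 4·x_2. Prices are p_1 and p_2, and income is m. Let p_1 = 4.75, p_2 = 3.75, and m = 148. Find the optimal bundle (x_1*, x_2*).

x_1* = 0, x_2* = 39.4667

Linear utility — the consumer picks whichever good has higher MU/price: 1/4.75 = 0.2105 vs 4/3.75 = 1.0667.
x_2 gives more utility per dollar, so spend all income on x_2: x_2* = m/p_2, x_1* = 0.
Numerically: x_1* = 0, x_2* = 39.4667.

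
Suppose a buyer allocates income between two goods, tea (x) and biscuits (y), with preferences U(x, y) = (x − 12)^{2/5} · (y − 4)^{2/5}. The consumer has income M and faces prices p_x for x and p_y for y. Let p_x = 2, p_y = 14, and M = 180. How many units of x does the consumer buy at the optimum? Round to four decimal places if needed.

x* = 37

MRS = (y−4)/(x−12). Tangency with p_x/p_y gives y−4 = (p_x/p_y)·(x−12).
After buying the subsistence bundle (12, 4), a share 0.5 of the remaining income goes to x: x* = 12 + 0.5·(M − 12p_x − 4p_y)/p_x.
Discretionary income = 180 − 12·2 − 4·14 = 100; x* = 12 + 0.5·100/2 = 37.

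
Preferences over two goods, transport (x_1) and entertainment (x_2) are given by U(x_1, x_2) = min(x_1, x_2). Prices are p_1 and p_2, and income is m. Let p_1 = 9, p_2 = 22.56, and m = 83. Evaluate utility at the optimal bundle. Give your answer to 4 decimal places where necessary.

V = 2.6299

Leontief preferences: the optimum is at the kink where x_1/1 = x_2/1, i.e. x_2 = x_1.
Budget: p_1·x_1 + p_2·x_1 = m, so (p_1 + p_2)·x_1 = m.
Demand: x_1*(p_1,p_2,m) = m/(p_1 + p_2), x_2* = m/(p_1 + p_2).
Here 9 + 22.56 = 31.56, giving x_1* = 2.6299 and x_2* = 2.6299.
Utility at the optimum: U(2.6299, 2.6299) = 2.6299.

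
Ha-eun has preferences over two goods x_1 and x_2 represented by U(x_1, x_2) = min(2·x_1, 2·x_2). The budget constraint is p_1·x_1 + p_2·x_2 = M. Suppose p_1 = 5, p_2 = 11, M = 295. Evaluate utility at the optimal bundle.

V = 36.875

Leontief preferences: the optimum is at the kink where x_1/2 = x_2/2, i.e. x_2 = x_1.
Budget: p_1·x_1 + p_2·x_1 = M, so (2·p_1 + 2·p_2)·x_1 = 2·M.
Demand: x_1*(p_1,p_2,M) = 2·M/(2·p_1 + 2·p_2), x_2* = 2·M/(2·p_1 + 2·p_2).
Here 2·5 + 2·11 = 32, giving x_1* = 18.4375 and x_2* = 18.4375.
Utility at the optimum: U(18.4375, 18.4375) = 36.875.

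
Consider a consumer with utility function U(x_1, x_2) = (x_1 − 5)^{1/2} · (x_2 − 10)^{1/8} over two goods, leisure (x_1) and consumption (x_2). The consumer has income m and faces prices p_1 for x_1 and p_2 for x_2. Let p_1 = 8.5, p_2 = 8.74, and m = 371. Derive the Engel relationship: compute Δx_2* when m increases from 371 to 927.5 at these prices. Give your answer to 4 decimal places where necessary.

Substituting into the budget: x_1* = 5 + 0.8·(m − 5·p_1 − 10·p_2)/p_1, and x_2* = 10 + 0.2·(…)/p_2.
Discretionary income = 371 − 5·8.5 − 10·8.74 = 241.1; x_2* = 10 + 0.2·241.1/8.74 = 15.5172.
At m' = 927.5: x_2* = 28.2517. Change: 28.2517 − 15.5172 = 12.7346.

Δx_2* = 12.7346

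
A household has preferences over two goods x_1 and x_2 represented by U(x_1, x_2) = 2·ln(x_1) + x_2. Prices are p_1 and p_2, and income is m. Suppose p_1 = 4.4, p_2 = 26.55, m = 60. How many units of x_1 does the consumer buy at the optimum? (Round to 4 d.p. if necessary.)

x_1* = 12.0682

Set MRS = p_1/p_2: (2/x_1)/1 = p_1/p_2.
So x_1*(p_1,p_2) = 2·p_2/p_1, independent of income; and x_2* = (m − 2·p_2)/p_2.
At the given prices: x_1* = 2·26.55/4.4 = 12.0682.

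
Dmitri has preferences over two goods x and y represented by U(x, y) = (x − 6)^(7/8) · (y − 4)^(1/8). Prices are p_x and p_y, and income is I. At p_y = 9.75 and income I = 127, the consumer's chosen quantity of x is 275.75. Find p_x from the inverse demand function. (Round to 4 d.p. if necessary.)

p_x = 0.28

This is Cobb-Douglas in (x−6, y−4): tangency gives 0.875·p_y·(y−4) = 0.125·p_x·(x−6).
After buying the subsistence bundle (6, 4), a share 0.875 of the remaining income goes to x: x* = 6 + 0.875·(I − 6p_x − 4p_y)/p_x.
Set x* = 275.75 in the demand function and solve for p_x: p_x = 0.28.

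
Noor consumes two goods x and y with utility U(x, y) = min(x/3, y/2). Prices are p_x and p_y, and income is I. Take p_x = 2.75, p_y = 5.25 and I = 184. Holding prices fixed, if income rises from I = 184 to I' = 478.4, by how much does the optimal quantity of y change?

Δy* = 31.4027

Leontief preferences: the optimum is at the kink where x/3 = y/2, i.e. y = (2/3)·x.
Budget: p_x·x + p_y·(2/3)·x = I, so (3·p_x + 2·p_y)·x = 3·I.
Demand: x*(p_x,p_y,I) = 3·I/(3·p_x + 2·p_y), y* = 2·I/(3·p_x + 2·p_y).
Here 3·2.75 + 2·5.25 = 18.75, giving y* = 19.6267.
At I' = 478.4: y* = 51.0293. Change: 51.0293 − 19.6267 = 31.4027.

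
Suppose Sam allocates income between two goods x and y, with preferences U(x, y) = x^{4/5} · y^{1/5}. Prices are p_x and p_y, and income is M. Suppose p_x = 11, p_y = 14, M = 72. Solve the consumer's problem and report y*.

Demand: x*(p_x,p_y,M) = 0.8·M/p_x and y* = 0.2·M/p_y.
At p_x=11, p_y=14, M=72: y* = 0.2·72/14 = 1.0286.

y* = 1.0286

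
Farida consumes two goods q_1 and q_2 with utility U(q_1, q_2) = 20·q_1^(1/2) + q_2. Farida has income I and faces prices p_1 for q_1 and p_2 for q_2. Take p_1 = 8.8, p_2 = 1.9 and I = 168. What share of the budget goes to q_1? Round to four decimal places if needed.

share on q_1 = 0.2442

Set MRS = p_1/p_2: 10·q_1^(−1/2) = p_1/p_2.
Solve: √q_1 = 10·p_2/p_1, so q_1*(p_1,p_2) = (10·p_2/p_1)², and q_2* = (I − p_1·q_1*)/p_2.
Plugging in: q_1* = (10·1.9/8.8)² = 4.6617, q_2* = 66.8301.
Expenditure on q_1: 8.8·4.6617 = 41.0227; share = 0.2442.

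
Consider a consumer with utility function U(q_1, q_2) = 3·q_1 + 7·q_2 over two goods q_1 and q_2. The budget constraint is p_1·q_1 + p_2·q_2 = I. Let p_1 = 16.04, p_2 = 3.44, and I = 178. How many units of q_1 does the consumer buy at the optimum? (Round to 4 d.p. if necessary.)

q_1* = 0

Perfect substitutes: compare marginal utility per dollar. 3/p_1 vs 7/p_2 → 0.187 vs 2.0349.
q_2 gives more utility per dollar, so spend all income on q_2: q_2* = I/p_2, q_1* = 0.
Numerically: q_1* = 0, q_2* = 51.7442.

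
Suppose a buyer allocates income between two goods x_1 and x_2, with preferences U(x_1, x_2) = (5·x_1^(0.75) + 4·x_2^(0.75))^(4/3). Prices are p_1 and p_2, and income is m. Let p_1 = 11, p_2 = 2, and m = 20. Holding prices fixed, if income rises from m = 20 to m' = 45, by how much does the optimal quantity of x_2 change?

Δx_2* = 12.3192

Substitute x_2 = (x_2/x_1)·x_1 into the budget: x_1* = m/(p_1 + p_2·(x_2/x_1)).
Numerically x_2/x_1 = 374.8096, so x_1* = 20/(11 + 2·374.8096) = 0.0263 and x_2* = 374.8096·0.0263 = 9.8554.
At m' = 45: x_2* = 22.1746. Change: 22.1746 − 9.8554 = 12.3192.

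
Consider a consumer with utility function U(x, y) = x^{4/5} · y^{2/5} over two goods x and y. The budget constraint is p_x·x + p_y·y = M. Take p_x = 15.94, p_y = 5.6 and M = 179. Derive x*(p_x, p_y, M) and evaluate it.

x* = 7.4864

At p_x=15.94, p_y=5.6, M=179: x* = 2/3·179/15.94 = 7.4864.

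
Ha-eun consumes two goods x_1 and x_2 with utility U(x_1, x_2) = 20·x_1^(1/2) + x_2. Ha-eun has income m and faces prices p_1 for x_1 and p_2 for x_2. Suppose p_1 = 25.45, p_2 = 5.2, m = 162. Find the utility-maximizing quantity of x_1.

Solve: √x_1 = 10·p_2/p_1, so x_1*(p_1,p_2) = (10·p_2/p_1)², and x_2* = (m − p_1·x_1*)/p_2.
Plugging in: x_1* = (10·5.2/25.45)² = 4.1748.

x_1* = 4.1748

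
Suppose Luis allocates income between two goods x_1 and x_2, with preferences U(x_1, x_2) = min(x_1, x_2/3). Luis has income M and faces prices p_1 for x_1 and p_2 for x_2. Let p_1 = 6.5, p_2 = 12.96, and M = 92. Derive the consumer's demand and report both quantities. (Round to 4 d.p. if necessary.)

With perfect complements, no substitution: consume in ratio x_1:x_2 = 1:3.
Budget: p_1·x_1 + p_2·3·x_1 = M, so (p_1 + 3·p_2)·x_1 = M.
Demand: x_1*(p_1,p_2,M) = M/(p_1 + 3·p_2), x_2* = 3·M/(p_1 + 3·p_2).
Here 6.5 + 3·12.96 = 45.38, giving x_1* = 2.0273 and x_2* = 6.082.

x_1* = 2.0273, x_2* = 6.082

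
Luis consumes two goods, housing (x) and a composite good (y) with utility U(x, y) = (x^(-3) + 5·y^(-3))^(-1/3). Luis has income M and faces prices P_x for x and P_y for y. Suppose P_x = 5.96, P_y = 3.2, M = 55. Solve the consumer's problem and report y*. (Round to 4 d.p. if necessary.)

y* = 8.3185

MU_x ∝ x^(-4), MU_y ∝ 5·y^(-4), so MRS = (1/5)·(y/x)^(4) = P_x/P_y.
Solve for the ratio: y/x = [5·P_x/P_y]^(0.25).
With the ratio pinned down, the budget gives x* = M/(P_x + P_y·(y/x)) and y* = (y/x)·x*.
Numerically y/x = 1.746894, so x* = 55/(5.96 + 3.2·1.746894) = 4.7619 and y* = 1.746894·4.7619 = 8.3185.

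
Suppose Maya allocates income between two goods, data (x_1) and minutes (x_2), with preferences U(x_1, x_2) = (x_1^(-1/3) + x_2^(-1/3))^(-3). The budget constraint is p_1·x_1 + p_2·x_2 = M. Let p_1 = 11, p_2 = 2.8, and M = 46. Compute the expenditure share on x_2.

From the CES first-order condition, (x_2/x_1)^(4/3) = p_1/p_2.
Solve for the ratio: x_2/x_1 = [p_1/p_2]^(0.75).
Substitute x_2 = (x_2/x_1)·x_1 into the budget: x_1* = M/(p_1 + p_2·(x_2/x_1)).
Numerically x_2/x_1 = 2.790461, so x_1* = 46/(11 + 2.8·2.790461) = 2.4451 and x_2* = 2.790461·2.4451 = 6.8229.
Expenditure on x_2: 2.8·6.8229 = 19.1041; share = 0.4153.

share on x_2 = 0.4153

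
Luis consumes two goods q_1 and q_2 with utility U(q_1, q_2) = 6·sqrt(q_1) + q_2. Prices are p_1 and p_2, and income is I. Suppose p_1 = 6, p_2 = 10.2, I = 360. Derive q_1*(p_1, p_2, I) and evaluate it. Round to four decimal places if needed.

Thus q_1* = (3·p_2/p_1)² — independent of I — with the rest of income spent on q_2.
Plugging in: q_1* = (3·10.2/6)² = 26.01.

q_1* = 26.01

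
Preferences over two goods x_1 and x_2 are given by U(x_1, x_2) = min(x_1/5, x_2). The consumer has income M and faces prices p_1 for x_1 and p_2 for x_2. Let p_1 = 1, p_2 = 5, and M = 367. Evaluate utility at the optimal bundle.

With perfect complements, no substitution: consume in ratio x_1:x_2 = 5:1.
Budget: p_1·x_1 + p_2·(1/5)·x_1 = M, so (5·p_1 + p_2)·x_1 = 5·M.
Demand: x_1*(p_1,p_2,M) = 5·M/(5·p_1 + p_2), x_2* = M/(5·p_1 + p_2).
Here 5·1 + 5 = 10, giving x_1* = 183.5 and x_2* = 36.7.
Utility at the optimum: U(183.5, 36.7) = 36.7.

V = 36.7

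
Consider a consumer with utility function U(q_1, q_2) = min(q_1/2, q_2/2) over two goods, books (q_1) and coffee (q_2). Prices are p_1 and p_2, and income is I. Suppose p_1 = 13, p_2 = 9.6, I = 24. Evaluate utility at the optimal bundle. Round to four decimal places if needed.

Demand: q_1*(p_1,p_2,I) = 2·I/(2·p_1 + 2·p_2), q_2* = 2·I/(2·p_1 + 2·p_2).
Here 2·13 + 2·9.6 = 45.2, giving q_1* = 1.0619 and q_2* = 1.0619.
Utility at the optimum: U(1.0619, 1.0619) = 0.531.

V = 0.531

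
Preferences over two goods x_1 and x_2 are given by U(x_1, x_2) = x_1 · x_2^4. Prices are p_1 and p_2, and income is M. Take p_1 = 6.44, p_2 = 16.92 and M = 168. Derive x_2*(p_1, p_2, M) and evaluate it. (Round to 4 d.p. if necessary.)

x_2* = 7.9433

At p_1=6.44, p_2=16.92, M=168: x_2* = 0.8·168/16.92 = 7.9433.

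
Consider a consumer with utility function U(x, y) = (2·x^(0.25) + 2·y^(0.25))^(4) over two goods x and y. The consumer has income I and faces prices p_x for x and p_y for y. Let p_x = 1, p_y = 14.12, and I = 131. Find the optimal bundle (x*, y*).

From the CES first-order condition, (y/x)^(0.75) = p_x/p_y.
Solve for the ratio: y/x = [p_x/p_y]^(4/3).
Substitute y = (y/x)·x into the budget: x* = I/(p_x + p_y·(y/x)).
Numerically y/x = 0.029301, so x* = 131/(1 + 14.12·0.029301) = 92.6624 and y* = 0.029301·92.6624 = 2.7151.

x* = 92.6624, y* = 2.7151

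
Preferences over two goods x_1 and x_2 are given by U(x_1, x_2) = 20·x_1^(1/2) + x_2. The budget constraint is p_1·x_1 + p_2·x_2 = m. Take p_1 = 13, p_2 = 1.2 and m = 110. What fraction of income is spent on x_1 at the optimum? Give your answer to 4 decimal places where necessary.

share on x_1 = 0.1007

Utility is quasi-linear in x_2; the FOC for x_1 is 10/√x_1 = p_1/p_2.
Thus x_1* = (10·p_2/p_1)² — independent of m — with the rest of income spent on x_2.
Plugging in: x_1* = (10·1.2/13)² = 0.8521, x_2* = 82.4359.
Expenditure on x_1: 13·0.8521 = 11.0769; share = 0.1007.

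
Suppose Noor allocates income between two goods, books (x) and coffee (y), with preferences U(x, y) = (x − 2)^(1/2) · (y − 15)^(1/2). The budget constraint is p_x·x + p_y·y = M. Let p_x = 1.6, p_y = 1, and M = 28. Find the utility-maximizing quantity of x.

x* = 5.0625

This is Cobb-Douglas in (x−2, y−15): tangency gives 0.5·p_y·(y−15) = 0.5·p_x·(x−2).
Substituting into the budget: x* = 2 + 0.5·(M − 2·p_x − 15·p_y)/p_x, and y* = 15 + 0.5·(…)/p_y.
Discretionary income = 28 − 2·1.6 − 15·1 = 9.8; x* = 2 + 0.5·9.8/1.6 = 5.0625.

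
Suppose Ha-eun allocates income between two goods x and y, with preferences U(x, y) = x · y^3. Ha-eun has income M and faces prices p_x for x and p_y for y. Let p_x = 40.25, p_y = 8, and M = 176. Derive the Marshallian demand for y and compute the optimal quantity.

Demand: x*(p_x,p_y,M) = 0.25·M/p_x and y* = 0.75·M/p_y.
At p_x=40.25, p_y=8, M=176: y* = 0.75·176/8 = 16.5.

y* = 16.5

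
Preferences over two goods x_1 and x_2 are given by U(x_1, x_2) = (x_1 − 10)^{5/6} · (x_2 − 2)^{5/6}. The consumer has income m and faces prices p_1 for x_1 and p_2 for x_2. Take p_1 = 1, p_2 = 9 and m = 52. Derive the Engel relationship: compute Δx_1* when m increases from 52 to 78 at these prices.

Δx_1* = 13

Let x_1' = x_1−10, x_2' = x_2−2. MRS = x_2'/x_1' = p_1/p_2.
Substituting into the budget: x_1* = 10 + 0.5·(m − 10·p_1 − 2·p_2)/p_1, and x_2* = 2 + 0.5·(…)/p_2.
Discretionary income = 52 − 10·1 − 2·9 = 24; x_1* = 10 + 0.5·24/1 = 22.
At m' = 78: x_1* = 35. Change: 35 − 22 = 13.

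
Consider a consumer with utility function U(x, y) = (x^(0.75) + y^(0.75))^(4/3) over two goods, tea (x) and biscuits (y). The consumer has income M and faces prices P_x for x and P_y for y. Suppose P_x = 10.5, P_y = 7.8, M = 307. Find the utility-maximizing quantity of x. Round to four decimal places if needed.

MRS = MU_x/MU_y = (y/x)^(0.25). Set equal to P_x/P_y.
Solve for the ratio: y/x = [P_x/P_y]^(4).
With the ratio pinned down, the budget gives x* = M/(P_x + P_y·(y/x)) and y* = (y/x)·x*.
Numerically y/x = 3.283816, so x* = 307/(10.5 + 7.8·3.283816) = 8.5009.

x* = 8.5009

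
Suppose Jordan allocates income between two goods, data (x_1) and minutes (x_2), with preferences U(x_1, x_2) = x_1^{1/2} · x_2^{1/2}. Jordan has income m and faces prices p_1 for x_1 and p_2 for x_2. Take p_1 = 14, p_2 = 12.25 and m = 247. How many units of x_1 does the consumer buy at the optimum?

MU_x_1/MU_x_2 = (0.5·x_2)/(0.5·x_1); tangency sets this equal to p_1/p_2.
So 0.5·p_2·x_2 = 0.5·p_1·x_1; combined with the budget, a share 0.5 of income goes to x_1.
Demand: x_1*(p_1,p_2,m) = 0.5·m/p_1 and x_2* = 0.5·m/p_2.
At p_1=14, p_2=12.25, m=247: x_1* = 0.5·247/14 = 8.8214.

x_1* = 8.8214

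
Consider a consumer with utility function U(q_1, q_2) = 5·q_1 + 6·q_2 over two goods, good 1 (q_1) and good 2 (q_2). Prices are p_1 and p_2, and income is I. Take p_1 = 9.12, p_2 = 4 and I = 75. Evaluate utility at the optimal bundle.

Linear utility — the consumer picks whichever good has higher MU/price: 5/9.12 = 0.5482 vs 6/4 = 1.5.
q_2 gives more utility per dollar, so spend all income on q_2: q_2* = I/p_2, q_1* = 0.
Numerically: q_1* = 0, q_2* = 18.75.
Utility at the optimum: U(0, 18.75) = 112.5.

V = 112.5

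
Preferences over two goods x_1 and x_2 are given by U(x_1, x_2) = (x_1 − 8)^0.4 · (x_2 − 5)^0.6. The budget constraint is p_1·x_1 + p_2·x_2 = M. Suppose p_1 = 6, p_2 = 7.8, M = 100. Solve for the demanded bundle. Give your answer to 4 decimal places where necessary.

Substituting into the budget: x_1* = 8 + 0.4·(M − 8·p_1 − 5·p_2)/p_1, and x_2* = 5 + 0.6·(…)/p_2.
Discretionary income = 100 − 8·6 − 5·7.8 = 13; x_1* = 8 + 0.4·13/6 = 8.8667; x_2* = 5 + 0.6·13/7.8 = 6.

x_1* = 8.8667, x_2* = 6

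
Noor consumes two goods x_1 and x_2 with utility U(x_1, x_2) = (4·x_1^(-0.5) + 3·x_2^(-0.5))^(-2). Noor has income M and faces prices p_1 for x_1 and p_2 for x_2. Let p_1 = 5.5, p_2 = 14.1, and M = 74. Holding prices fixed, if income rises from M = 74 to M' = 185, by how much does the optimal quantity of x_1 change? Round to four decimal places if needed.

Substitute x_2 = (x_2/x_1)·x_1 into the budget: x_1* = M/(p_1 + p_2·(x_2/x_1)).
Numerically x_2/x_1 = 0.440693, so x_1* = 74/(5.5 + 14.1·0.440693) = 6.3173.
At M' = 185: x_1* = 15.7934. Change: 15.7934 − 6.3173 = 9.476.

Δx_1* = 9.476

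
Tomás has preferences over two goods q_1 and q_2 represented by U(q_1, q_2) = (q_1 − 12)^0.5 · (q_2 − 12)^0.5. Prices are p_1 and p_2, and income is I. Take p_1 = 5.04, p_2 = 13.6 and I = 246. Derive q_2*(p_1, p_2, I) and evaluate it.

q_2* = 12.8206

This is Cobb-Douglas in (q_1−12, q_2−12): tangency gives 0.5·p_2·(q_2−12) = 0.5·p_1·(q_1−12).
After buying the subsistence bundle (12, 12), a share 0.5 of the remaining income goes to q_1: q_1* = 12 + 0.5·(I − 12p_1 − 12p_2)/p_1.
Discretionary income = 246 − 12·5.04 − 12·13.6 = 22.32; q_2* = 12 + 0.5·22.32/13.6 = 12.8206.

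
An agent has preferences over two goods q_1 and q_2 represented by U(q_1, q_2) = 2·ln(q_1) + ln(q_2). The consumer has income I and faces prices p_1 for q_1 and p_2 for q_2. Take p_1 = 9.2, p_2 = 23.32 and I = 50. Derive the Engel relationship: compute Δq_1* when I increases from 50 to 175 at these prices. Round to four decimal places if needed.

Δq_1* = 9.058

MU_q_1/MU_q_2 = (2·q_2)/(q_1); tangency sets this equal to p_1/p_2.
Rearranging, p_2·q_2 = (1/2)·p_1·q_1. Substituting into the budget gives p_1·q_1·(1 + (1/2)) = I.
Demand: q_1*(p_1,p_2,I) = 2/3·I/p_1 and q_2* = 1/3·I/p_2.
At p_1=9.2, p_2=23.32, I=50: q_1* = 2/3·50/9.2 = 3.6232.
At I' = 175: q_1* = 12.6812. Change: 12.6812 − 3.6232 = 9.058.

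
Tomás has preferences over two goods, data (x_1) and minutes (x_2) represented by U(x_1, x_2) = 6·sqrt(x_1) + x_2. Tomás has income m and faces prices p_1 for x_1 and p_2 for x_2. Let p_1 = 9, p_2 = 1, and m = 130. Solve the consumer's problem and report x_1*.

Utility is quasi-linear in x_2; the FOC for x_1 is 3/√x_1 = p_1/p_2.
Solve: √x_1 = 3·p_2/p_1, so x_1*(p_1,p_2) = (3·p_2/p_1)², and x_2* = (m − p_1·x_1*)/p_2.
Plugging in: x_1* = (3·1/9)² = 0.1111.

x_1* = 0.1111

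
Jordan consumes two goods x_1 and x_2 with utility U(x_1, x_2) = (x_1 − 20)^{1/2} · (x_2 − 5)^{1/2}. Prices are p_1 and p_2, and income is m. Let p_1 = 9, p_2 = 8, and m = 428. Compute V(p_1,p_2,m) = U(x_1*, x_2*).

V = 12.2565

Discretionary income = 428 − 20·9 − 5·8 = 208; x_1* = 20 + 0.5·208/9 = 31.5556; x_2* = 5 + 0.5·208/8 = 18.
Utility at the optimum: U(31.5556, 18) = 12.2565.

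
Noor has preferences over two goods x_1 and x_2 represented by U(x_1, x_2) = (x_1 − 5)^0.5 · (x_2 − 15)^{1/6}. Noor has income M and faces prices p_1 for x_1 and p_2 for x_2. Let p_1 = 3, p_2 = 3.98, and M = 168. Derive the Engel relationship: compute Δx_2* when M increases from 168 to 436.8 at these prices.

Δx_2* = 16.8844

Let x_1' = x_1−5, x_2' = x_2−15. MRS = 3·x_2'/x_1' = p_1/p_2.
Substituting into the budget: x_1* = 5 + 0.75·(M − 5·p_1 − 15·p_2)/p_1, and x_2* = 15 + 0.25·(…)/p_2.
Discretionary income = 168 − 5·3 − 15·3.98 = 93.3; x_2* = 15 + 0.25·93.3/3.98 = 20.8606.
At M' = 436.8: x_2* = 37.745. Change: 37.745 − 20.8606 = 16.8844.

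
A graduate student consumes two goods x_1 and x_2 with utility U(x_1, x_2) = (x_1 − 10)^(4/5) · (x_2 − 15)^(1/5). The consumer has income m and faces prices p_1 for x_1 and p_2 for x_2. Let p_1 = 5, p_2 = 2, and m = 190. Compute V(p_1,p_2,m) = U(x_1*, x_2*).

Discretionary income = 190 − 10·5 − 15·2 = 110; x_1* = 10 + 0.8·110/5 = 27.6; x_2* = 15 + 0.2·110/2 = 26.
Utility at the optimum: U(27.6, 26) = 16.021.

V = 16.021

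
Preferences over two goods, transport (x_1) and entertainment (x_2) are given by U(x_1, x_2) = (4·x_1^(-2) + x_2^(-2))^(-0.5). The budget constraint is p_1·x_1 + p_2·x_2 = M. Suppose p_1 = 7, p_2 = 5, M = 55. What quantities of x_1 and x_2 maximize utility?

x_1* = 5.2263, x_2* = 3.6831

MU_x_1 ∝ 4·x_1^(-3), MU_x_2 ∝ x_2^(-3), so MRS = 4·(x_2/x_1)^(3) = p_1/p_2.
Hence x_2/x_1 = ((1/4)·p_1/p_2)^(1/(3)), i.e. raised to the 1/3 power.
With the ratio pinned down, the budget gives x_1* = M/(p_1 + p_2·(x_2/x_1)) and x_2* = (x_2/x_1)·x_1*.
Numerically x_2/x_1 = 0.70473, so x_1* = 55/(7 + 5·0.70473) = 5.2263 and x_2* = 0.70473·5.2263 = 3.6831.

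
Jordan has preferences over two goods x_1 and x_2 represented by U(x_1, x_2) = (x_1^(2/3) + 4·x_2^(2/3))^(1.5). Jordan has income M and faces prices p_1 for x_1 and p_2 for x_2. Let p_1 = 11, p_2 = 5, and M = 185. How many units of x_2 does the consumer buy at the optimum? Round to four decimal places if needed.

x_2* = 36.8809

From the CES first-order condition, (1/4)·(x_2/x_1)^(1/3) = p_1/p_2.
Solve for the ratio: x_2/x_1 = [4·p_1/p_2]^(3).
With the ratio pinned down, the budget gives x_1* = M/(p_1 + p_2·(x_2/x_1)) and x_2* = (x_2/x_1)·x_1*.
Numerically x_2/x_1 = 681.472, so x_1* = 185/(11 + 5·681.472) = 0.0541 and x_2* = 681.472·0.0541 = 36.8809.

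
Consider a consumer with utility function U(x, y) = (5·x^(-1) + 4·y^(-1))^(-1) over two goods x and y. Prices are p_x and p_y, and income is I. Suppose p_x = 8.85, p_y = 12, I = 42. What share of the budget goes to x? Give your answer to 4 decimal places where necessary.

Numerically y/x = 0.768115, so x* = 42/(8.85 + 12·0.768115) = 2.3246 and y* = 0.768115·2.3246 = 1.7856.
Expenditure on x: 8.85·2.3246 = 20.573; share = 0.4898.

share on x = 0.4898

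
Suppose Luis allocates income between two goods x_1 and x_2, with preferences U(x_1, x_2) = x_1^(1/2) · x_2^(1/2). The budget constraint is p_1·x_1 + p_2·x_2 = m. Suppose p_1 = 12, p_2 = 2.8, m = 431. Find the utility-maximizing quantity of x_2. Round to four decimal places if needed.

Demand: x_1*(p_1,p_2,m) = 0.5·m/p_1 and x_2* = 0.5·m/p_2.
At p_1=12, p_2=2.8, m=431: x_2* = 0.5·431/2.8 = 76.9643.

x_2* = 76.9643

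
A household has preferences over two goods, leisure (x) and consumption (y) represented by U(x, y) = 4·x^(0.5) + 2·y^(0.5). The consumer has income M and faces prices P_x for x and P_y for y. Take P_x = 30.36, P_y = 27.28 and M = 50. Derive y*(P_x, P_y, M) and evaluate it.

MRS = MU_x/MU_y = 2·(y/x)^(0.5). Set equal to P_x/P_y.
Hence y/x = ((1/2)·P_x/P_y)^(1/(0.5)), i.e. raised to the 2 power.
Substitute y = (y/x)·x into the budget: x* = M/(P_x + P_y·(y/x)).
Numerically y/x = 0.309638, so x* = 50/(30.36 + 27.28·0.309638) = 1.2884 and y* = 0.309638·1.2884 = 0.3989.

y* = 0.3989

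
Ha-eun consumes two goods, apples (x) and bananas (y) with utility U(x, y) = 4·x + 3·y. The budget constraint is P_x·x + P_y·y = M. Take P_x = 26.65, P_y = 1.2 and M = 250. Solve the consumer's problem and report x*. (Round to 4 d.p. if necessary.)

Perfect substitutes: compare marginal utility per dollar. 4/P_x vs 3/P_y → 0.1501 vs 2.5.
y gives more utility per dollar, so spend all income on y: y* = M/P_y, x* = 0.
Numerically: x* = 0, y* = 208.3333.

x* = 0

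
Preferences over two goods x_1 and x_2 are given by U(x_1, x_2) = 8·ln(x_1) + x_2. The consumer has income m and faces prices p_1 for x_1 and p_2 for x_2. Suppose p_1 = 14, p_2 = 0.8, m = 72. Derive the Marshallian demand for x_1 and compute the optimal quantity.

x_1* = 0.4571

MU_x_1 = 8/x_1, MU_x_2 = 1. Tangency: 8/x_1 = p_1/p_2.
So x_1*(p_1,p_2) = 8·p_2/p_1, independent of income; and x_2* = (m − 8·p_2)/p_2.
At the given prices: x_1* = 8·0.8/14 = 0.4571.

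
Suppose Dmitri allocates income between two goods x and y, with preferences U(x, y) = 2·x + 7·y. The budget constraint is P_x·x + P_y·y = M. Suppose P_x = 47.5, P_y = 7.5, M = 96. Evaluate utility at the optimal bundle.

Perfect substitutes: compare marginal utility per dollar. 2/P_x vs 7/P_y → 0.0421 vs 0.9333.
y gives more utility per dollar, so spend all income on y: y* = M/P_y, x* = 0.
Numerically: x* = 0, y* = 12.8.
Utility at the optimum: U(0, 12.8) = 89.6.

V = 89.6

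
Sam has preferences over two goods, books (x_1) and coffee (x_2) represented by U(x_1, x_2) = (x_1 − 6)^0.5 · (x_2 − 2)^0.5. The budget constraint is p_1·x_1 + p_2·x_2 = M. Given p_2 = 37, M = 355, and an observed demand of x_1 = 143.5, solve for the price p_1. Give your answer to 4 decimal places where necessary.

p_1 = 1

MRS = (x_2−2)/(x_1−6). Tangency with p_1/p_2 gives x_2−2 = (p_1/p_2)·(x_1−6).
After buying the subsistence bundle (6, 2), a share 0.5 of the remaining income goes to x_1: x_1* = 6 + 0.5·(M − 6p_1 − 2p_2)/p_1.
Set x_1* = 143.5 in the demand function and solve for p_1: p_1 = 1.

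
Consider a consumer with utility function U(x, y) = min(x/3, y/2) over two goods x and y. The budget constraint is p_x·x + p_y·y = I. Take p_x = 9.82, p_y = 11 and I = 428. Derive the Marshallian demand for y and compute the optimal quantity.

y* = 16.6343

Leontief preferences: the optimum is at the kink where x/3 = y/2, i.e. y = (2/3)·x.
Budget: p_x·x + p_y·(2/3)·x = I, so (3·p_x + 2·p_y)·x = 3·I.
Demand: x*(p_x,p_y,I) = 3·I/(3·p_x + 2·p_y), y* = 2·I/(3·p_x + 2·p_y).
Here 3·9.82 + 2·11 = 51.46, giving y* = 16.6343.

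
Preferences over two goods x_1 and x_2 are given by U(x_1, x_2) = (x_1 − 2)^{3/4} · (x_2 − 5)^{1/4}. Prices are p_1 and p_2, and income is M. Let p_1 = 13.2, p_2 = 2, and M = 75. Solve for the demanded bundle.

MRS = 3·(x_2−5)/(x_1−2). Tangency with p_1/p_2 gives x_2−5 = (1/3)·(p_1/p_2)·(x_1−2).
Substituting into the budget: x_1* = 2 + 0.75·(M − 2·p_1 − 5·p_2)/p_1, and x_2* = 5 + 0.25·(…)/p_2.
Discretionary income = 75 − 2·13.2 − 5·2 = 38.6; x_1* = 2 + 0.75·38.6/13.2 = 4.1932; x_2* = 5 + 0.25·38.6/2 = 9.825.

x_1* = 4.1932, x_2* = 9.825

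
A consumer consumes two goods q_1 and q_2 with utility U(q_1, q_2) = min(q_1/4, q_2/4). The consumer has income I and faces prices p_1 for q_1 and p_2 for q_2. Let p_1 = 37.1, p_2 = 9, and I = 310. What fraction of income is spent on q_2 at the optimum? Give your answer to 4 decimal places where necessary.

Leontief preferences: the optimum is at the kink where q_1/4 = q_2/4, i.e. q_2 = q_1.
Budget: p_1·q_1 + p_2·q_1 = I, so (4·p_1 + 4·p_2)·q_1 = 4·I.
Demand: q_1*(p_1,p_2,I) = 4·I/(4·p_1 + 4·p_2), q_2* = 4·I/(4·p_1 + 4·p_2).
Here 4·37.1 + 4·9 = 184.4, giving q_1* = 6.7245 and q_2* = 6.7245.
Expenditure on q_2: 9·6.7245 = 60.5206; share = 0.1952.

share on q_2 = 0.1952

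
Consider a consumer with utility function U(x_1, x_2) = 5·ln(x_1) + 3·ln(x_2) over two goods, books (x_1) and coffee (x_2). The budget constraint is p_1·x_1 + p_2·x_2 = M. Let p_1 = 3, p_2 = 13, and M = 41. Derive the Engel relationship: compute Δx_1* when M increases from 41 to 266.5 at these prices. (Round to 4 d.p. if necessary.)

MU_x_1/MU_x_2 = (5·x_2)/(3·x_1); tangency sets this equal to p_1/p_2.
Rearranging, p_2·x_2 = (3/5)·p_1·x_1. Substituting into the budget gives p_1·x_1·(1 + (3/5)) = M.
Demand: x_1*(p_1,p_2,M) = 0.625·M/p_1 and x_2* = 0.375·M/p_2.
At p_1=3, p_2=13, M=41: x_1* = 0.625·41/3 = 8.5417.
At M' = 266.5: x_1* = 55.5208. Change: 55.5208 − 8.5417 = 46.9792.

Δx_1* = 46.9792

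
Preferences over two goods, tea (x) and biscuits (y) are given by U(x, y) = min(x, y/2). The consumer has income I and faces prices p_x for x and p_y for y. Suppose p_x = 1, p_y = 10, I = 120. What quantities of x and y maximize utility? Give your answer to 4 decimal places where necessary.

Leontief preferences: the optimum is at the kink where x/1 = y/2, i.e. y = 2·x.
Budget: p_x·x + p_y·2·x = I, so (p_x + 2·p_y)·x = I.
Demand: x*(p_x,p_y,I) = I/(p_x + 2·p_y), y* = 2·I/(p_x + 2·p_y).
Here 1 + 2·10 = 21, giving x* = 5.7143 and y* = 11.4286.

x* = 5.7143, y* = 11.4286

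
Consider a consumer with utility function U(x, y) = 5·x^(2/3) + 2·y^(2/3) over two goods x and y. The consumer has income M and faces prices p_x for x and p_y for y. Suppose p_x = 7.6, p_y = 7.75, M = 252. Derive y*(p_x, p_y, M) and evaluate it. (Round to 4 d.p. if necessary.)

MRS = MU_x/MU_y = (5/2)·(y/x)^(1/3). Set equal to p_x/p_y.
Hence y/x = ((2/5)·p_x/p_y)^(1/(1/3)), i.e. raised to the 3 power.
Substitute y = (y/x)·x into the budget: x* = M/(p_x + p_y·(y/x)).
Numerically y/x = 0.060355, so x* = 252/(7.6 + 7.75·0.060355) = 31.2355 and y* = 0.060355·31.2355 = 1.8852.

y* = 1.8852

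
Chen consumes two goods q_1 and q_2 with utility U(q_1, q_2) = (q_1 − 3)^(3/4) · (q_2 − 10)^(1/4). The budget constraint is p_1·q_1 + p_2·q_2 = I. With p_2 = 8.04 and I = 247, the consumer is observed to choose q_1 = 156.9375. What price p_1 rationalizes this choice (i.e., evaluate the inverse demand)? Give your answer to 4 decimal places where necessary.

p_1 = 0.8

This is Cobb-Douglas in (q_1−3, q_2−10): tangency gives 0.75·p_2·(q_2−10) = 0.25·p_1·(q_1−3).
After buying the subsistence bundle (3, 10), a share 0.75 of the remaining income goes to q_1: q_1* = 3 + 0.75·(I − 3p_1 − 10p_2)/p_1.
Set q_1* = 156.9375 in the demand function and solve for p_1: p_1 = 0.8.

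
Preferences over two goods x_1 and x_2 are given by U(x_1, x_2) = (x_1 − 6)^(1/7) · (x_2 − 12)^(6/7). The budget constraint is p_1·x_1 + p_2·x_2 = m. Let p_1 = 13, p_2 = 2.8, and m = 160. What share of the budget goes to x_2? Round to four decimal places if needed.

MRS = (1/6)·(x_2−12)/(x_1−6). Tangency with p_1/p_2 gives x_2−12 = 6·(p_1/p_2)·(x_1−6).
After buying the subsistence bundle (6, 12), a share 1/7 of the remaining income goes to x_1: x_1* = 6 + 1/7·(m − 6p_1 − 12p_2)/p_1.
Discretionary income = 160 − 6·13 − 12·2.8 = 48.4; x_1* = 6 + 1/7·48.4/13 = 6.5319; x_2* = 12 + 6/7·48.4/2.8 = 26.8163.
Expenditure on x_2: 2.8·26.8163 = 75.0857; share = 0.4693.

share on x_2 = 0.4693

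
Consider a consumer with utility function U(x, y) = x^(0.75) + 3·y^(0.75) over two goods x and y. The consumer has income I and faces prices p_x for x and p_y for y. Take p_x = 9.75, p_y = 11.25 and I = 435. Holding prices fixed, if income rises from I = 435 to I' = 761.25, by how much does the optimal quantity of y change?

Δy* = 28.4602

Substitute y = (y/x)·x into the budget: x* = I/(p_x + p_y·(y/x)).
Numerically y/x = 45.6976, so x* = 435/(9.75 + 11.25·45.6976) = 0.8304 and y* = 45.6976·0.8304 = 37.947.
At I' = 761.25: y* = 66.4072. Change: 66.4072 − 37.947 = 28.4602.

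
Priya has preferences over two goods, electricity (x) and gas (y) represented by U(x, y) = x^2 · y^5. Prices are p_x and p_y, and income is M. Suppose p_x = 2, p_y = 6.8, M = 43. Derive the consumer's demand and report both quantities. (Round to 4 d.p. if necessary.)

The MRS is (2/5)·y/x. Set MRS = p_x/p_y.
Rearranging, p_y·y = (5/2)·p_x·x. Substituting into the budget gives p_x·x·(1 + (5/2)) = M.
Demand: x*(p_x,p_y,M) = 2/7·M/p_x and y* = 5/7·M/p_y.
At p_x=2, p_y=6.8, M=43: x* = 2/7·43/2 = 6.1429, y* = 4.5168.

x* = 6.1429, y* = 4.5168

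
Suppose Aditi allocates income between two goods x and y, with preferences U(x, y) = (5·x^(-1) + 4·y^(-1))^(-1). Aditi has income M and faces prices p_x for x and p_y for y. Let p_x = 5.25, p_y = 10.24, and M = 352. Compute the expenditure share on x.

MRS = MU_x/MU_y = (5/4)·(y/x)^(2). Set equal to p_x/p_y.
Solve for the ratio: y/x = [(4/5)·p_x/p_y]^(0.5).
Substitute y = (y/x)·x into the budget: x* = M/(p_x + p_y·(y/x)).
Numerically y/x = 0.640434, so x* = 352/(5.25 + 10.24·0.640434) = 29.8102 and y* = 0.640434·29.8102 = 19.0915.
Expenditure on x: 5.25·29.8102 = 156.5034; share = 0.4446.

share on x = 0.4446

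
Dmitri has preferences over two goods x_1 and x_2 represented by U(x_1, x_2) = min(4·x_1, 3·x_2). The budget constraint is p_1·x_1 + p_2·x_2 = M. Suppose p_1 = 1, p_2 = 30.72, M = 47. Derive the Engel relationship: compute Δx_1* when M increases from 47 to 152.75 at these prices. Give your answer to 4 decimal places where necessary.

Here 3·1 + 4·30.72 = 125.88, giving x_1* = 1.1201.
At M' = 152.75: x_1* = 3.6404. Change: 3.6404 − 1.1201 = 2.5203.

Δx_1* = 2.5203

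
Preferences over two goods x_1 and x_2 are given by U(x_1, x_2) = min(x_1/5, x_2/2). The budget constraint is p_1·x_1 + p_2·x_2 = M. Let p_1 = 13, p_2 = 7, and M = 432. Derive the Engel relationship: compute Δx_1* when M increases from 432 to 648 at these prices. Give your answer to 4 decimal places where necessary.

Leontief preferences: the optimum is at the kink where x_1/5 = x_2/2, i.e. x_2 = (2/5)·x_1.
Budget: p_1·x_1 + p_2·(2/5)·x_1 = M, so (5·p_1 + 2·p_2)·x_1 = 5·M.
Demand: x_1*(p_1,p_2,M) = 5·M/(5·p_1 + 2·p_2), x_2* = 2·M/(5·p_1 + 2·p_2).
Here 5·13 + 2·7 = 79, giving x_1* = 27.3418.
At M' = 648: x_1* = 41.0127. Change: 41.0127 − 27.3418 = 13.6709.

Δx_1* = 13.6709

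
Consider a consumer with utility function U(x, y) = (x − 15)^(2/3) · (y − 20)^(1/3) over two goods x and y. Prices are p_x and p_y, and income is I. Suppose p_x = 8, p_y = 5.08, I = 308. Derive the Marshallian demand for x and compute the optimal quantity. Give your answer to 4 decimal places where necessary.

x* = 22.2

Discretionary income = 308 − 15·8 − 20·5.08 = 86.4; x* = 15 + 2/3·86.4/8 = 22.2.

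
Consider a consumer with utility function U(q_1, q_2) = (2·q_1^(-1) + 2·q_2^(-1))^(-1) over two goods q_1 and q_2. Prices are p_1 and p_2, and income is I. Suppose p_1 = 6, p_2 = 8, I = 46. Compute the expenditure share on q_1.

share on q_1 = 0.4641

From the CES first-order condition, (q_2/q_1)^(2) = p_1/p_2.
Solve for the ratio: q_2/q_1 = [p_1/p_2]^(0.5).
With the ratio pinned down, the budget gives q_1* = I/(p_1 + p_2·(q_2/q_1)) and q_2* = (q_2/q_1)·q_1*.
Numerically q_2/q_1 = 0.866025, so q_1* = 46/(6 + 8·0.866025) = 3.5581 and q_2* = 0.866025·3.5581 = 3.0814.
Expenditure on q_1: 6·3.5581 = 21.3487; share = 0.4641.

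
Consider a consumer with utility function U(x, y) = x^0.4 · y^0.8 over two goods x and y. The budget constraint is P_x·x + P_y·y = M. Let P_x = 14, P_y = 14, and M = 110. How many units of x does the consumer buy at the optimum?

x* = 2.619

At P_x=14, P_y=14, M=110: x* = 1/3·110/14 = 2.619.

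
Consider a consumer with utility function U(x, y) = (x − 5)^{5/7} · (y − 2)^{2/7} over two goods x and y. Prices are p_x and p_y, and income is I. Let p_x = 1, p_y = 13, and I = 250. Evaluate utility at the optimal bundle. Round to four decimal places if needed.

This is Cobb-Douglas in (x−5, y−2): tangency gives 5/7·p_y·(y−2) = 2/7·p_x·(x−5).
Substituting into the budget: x* = 5 + 5/7·(I − 5·p_x − 2·p_y)/p_x, and y* = 2 + 2/7·(…)/p_y.
Discretionary income = 250 − 5·1 − 2·13 = 219; x* = 5 + 5/7·219/1 = 161.4286; y* = 2 + 2/7·219/13 = 6.8132.
Utility at the optimum: U(161.4286, 6.8132) = 57.8561.

V = 57.8561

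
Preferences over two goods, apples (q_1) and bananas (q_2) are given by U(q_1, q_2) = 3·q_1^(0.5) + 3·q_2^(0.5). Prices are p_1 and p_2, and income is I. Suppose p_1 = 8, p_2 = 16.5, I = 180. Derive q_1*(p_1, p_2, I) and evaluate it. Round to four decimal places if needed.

From the CES first-order condition, (q_2/q_1)^(0.5) = p_1/p_2.
Hence q_2/q_1 = (p_1/p_2)^(1/(0.5)), i.e. raised to the 2 power.
Substitute q_2 = (q_2/q_1)·q_1 into the budget: q_1* = I/(p_1 + p_2·(q_2/q_1)).
Numerically q_2/q_1 = 0.235078, so q_1* = 180/(8 + 16.5·0.235078) = 15.1531.

q_1* = 15.1531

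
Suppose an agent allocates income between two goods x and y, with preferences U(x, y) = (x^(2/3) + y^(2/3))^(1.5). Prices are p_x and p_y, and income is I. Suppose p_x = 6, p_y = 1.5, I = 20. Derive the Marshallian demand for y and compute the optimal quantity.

MU_x ∝ x^(-1/3), MU_y ∝ y^(-1/3), so MRS = (y/x)^(1/3) = p_x/p_y.
Hence y/x = (p_x/p_y)^(1/(1/3)), i.e. raised to the 3 power.
With the ratio pinned down, the budget gives x* = I/(p_x + p_y·(y/x)) and y* = (y/x)·x*.
Numerically y/x = 64, so x* = 20/(6 + 1.5·64) = 0.1961 and y* = 64·0.1961 = 12.549.

y* = 12.549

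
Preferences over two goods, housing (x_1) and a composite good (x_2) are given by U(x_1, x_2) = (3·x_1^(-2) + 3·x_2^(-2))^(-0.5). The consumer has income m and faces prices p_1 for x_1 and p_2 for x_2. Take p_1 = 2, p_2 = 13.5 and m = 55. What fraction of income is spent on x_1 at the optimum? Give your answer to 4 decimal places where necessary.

share on x_1 = 0.2187

MRS = MU_x_1/MU_x_2 = (x_2/x_1)^(3). Set equal to p_1/p_2.
Solve for the ratio: x_2/x_1 = [p_1/p_2]^(1/3).
Substitute x_2 = (x_2/x_1)·x_1 into the budget: x_1* = m/(p_1 + p_2·(x_2/x_1)).
Numerically x_2/x_1 = 0.529134, so x_1* = 55/(2 + 13.5·0.529134) = 6.0153 and x_2* = 0.529134·6.0153 = 3.1829.
Expenditure on x_1: 2·6.0153 = 12.0307; share = 0.2187.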